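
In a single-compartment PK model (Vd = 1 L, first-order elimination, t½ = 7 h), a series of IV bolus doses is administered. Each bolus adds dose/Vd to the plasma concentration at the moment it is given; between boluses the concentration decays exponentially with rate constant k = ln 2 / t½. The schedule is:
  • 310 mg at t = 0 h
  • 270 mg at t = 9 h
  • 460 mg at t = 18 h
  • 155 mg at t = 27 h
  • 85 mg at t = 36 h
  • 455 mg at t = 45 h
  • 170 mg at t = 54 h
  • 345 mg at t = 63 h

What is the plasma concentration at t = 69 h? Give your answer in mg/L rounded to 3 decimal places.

280.859 mg/L

k = ln 2 / 7 = 0.09902 per h
Dose 1 (310 mg at t=0 h): 310·exp(−0.09902·69) = 0.334 mg/L
Dose 2 (270 mg at t=9 h): 270·exp(−0.09902·60) = 0.710 mg/L
Dose 3 (460 mg at t=18 h): 460·exp(−0.09902·51) = 2.948 mg/L
Dose 4 (155 mg at t=27 h): 155·exp(−0.09902·42) = 2.422 mg/L
Dose 5 (85 mg at t=36 h): 85·exp(−0.09902·33) = 3.238 mg/L
Dose 6 (455 mg at t=45 h): 455·exp(−0.09902·24) = 42.258 mg/L
Dose 7 (170 mg at t=54 h): 170·exp(−0.09902·15) = 38.493 mg/L
Dose 8 (345 mg at t=63 h): 345·exp(−0.09902·6) = 190.455 mg/L
C(69) = 0.334 + 0.710 + 2.948 + 2.422 + 3.238 + 42.258 + 38.493 + 190.455 = 280.859 mg/L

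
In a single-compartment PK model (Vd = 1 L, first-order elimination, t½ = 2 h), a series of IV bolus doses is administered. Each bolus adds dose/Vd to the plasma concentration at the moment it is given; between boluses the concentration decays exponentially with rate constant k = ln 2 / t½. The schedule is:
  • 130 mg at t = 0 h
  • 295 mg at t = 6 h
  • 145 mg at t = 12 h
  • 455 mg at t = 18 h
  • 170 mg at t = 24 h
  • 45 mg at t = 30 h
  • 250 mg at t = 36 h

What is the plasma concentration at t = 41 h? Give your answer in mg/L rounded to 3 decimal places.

45.823 mg/L

k = ln 2 / 2 = 0.34657 per h
Dose 1 (130 mg at t=0 h): 130·exp(−0.34657·41) = 0.000 mg/L
Dose 2 (295 mg at t=6 h): 295·exp(−0.34657·35) = 0.002 mg/L
Dose 3 (145 mg at t=12 h): 145·exp(−0.34657·29) = 0.006 mg/L
Dose 4 (455 mg at t=18 h): 455·exp(−0.34657·23) = 0.157 mg/L
Dose 5 (170 mg at t=24 h): 170·exp(−0.34657·17) = 0.470 mg/L
Dose 6 (45 mg at t=30 h): 45·exp(−0.34657·11) = 0.994 mg/L
Dose 7 (250 mg at t=36 h): 250·exp(−0.34657·5) = 44.194 mg/L
C(41) = 0.000 + 0.002 + 0.006 + 0.157 + 0.470 + 0.994 + 44.194 = 45.823 mg/L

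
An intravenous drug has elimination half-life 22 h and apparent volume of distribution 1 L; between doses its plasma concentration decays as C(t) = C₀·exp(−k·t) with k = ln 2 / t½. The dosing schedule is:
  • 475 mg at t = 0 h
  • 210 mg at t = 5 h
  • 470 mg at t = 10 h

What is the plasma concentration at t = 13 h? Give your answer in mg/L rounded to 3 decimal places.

k = ln 2 / 22 = 0.03151 per h
Dose 1 (475 mg at t=0 h): 475·exp(−0.03151·13) = 315.364 mg/L
Dose 2 (210 mg at t=5 h): 210·exp(−0.03151·8) = 163.213 mg/L
Dose 3 (470 mg at t=10 h): 470·exp(−0.03151·3) = 427.610 mg/L
C(13) = 315.364 + 163.213 + 427.610 = 906.187 mg/L

906.187 mg/L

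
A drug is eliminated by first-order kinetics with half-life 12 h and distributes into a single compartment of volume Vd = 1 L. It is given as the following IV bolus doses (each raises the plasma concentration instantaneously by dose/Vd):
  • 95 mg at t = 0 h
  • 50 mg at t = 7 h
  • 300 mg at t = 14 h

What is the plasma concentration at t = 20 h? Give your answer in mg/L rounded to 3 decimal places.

265.652 mg/L

k = ln 2 / 12 = 0.05776 per h
Dose 1 (95 mg at t=0 h): 95·exp(−0.05776·20) = 29.923 mg/L
Dose 2 (50 mg at t=7 h): 50·exp(−0.05776·13) = 23.597 mg/L
Dose 3 (300 mg at t=14 h): 300·exp(−0.05776·6) = 212.132 mg/L
C(20) = 29.923 + 23.597 + 212.132 = 265.652 mg/L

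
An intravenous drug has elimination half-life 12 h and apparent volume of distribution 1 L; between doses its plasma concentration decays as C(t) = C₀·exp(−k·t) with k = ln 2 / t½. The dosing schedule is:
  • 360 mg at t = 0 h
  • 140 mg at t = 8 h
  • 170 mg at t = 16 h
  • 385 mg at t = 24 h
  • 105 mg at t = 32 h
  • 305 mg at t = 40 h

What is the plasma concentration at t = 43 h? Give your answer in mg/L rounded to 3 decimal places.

k = ln 2 / 12 = 0.05776 per h
Dose 1 (360 mg at t=0 h): 360·exp(−0.05776·43) = 30.034 mg/L
Dose 2 (140 mg at t=8 h): 140·exp(−0.05776·35) = 18.541 mg/L
Dose 3 (170 mg at t=16 h): 170·exp(−0.05776·27) = 35.738 mg/L
Dose 4 (385 mg at t=24 h): 385·exp(−0.05776·19) = 128.478 mg/L
Dose 5 (105 mg at t=32 h): 105·exp(−0.05776·11) = 55.622 mg/L
Dose 6 (305 mg at t=40 h): 305·exp(−0.05776·3) = 256.473 mg/L
C(43) = 30.034 + 18.541 + 35.738 + 128.478 + 55.622 + 256.473 = 524.886 mg/L

524.886 mg/L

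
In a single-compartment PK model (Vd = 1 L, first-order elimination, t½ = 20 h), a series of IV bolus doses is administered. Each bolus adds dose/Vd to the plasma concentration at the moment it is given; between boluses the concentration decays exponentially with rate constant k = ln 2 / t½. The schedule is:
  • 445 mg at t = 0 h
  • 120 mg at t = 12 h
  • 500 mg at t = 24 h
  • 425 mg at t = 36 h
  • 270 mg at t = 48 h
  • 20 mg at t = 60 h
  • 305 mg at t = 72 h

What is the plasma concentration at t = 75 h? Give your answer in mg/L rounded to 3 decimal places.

634.660 mg/L

k = ln 2 / 20 = 0.03466 per h
Dose 1 (445 mg at t=0 h): 445·exp(−0.03466·75) = 33.075 mg/L
Dose 2 (120 mg at t=12 h): 120·exp(−0.03466·63) = 13.519 mg/L
Dose 3 (500 mg at t=24 h): 500·exp(−0.03466·51) = 85.378 mg/L
Dose 4 (425 mg at t=36 h): 425·exp(−0.03466·39) = 109.997 mg/L
Dose 5 (270 mg at t=48 h): 270·exp(−0.03466·27) = 105.919 mg/L
Dose 6 (20 mg at t=60 h): 20·exp(−0.03466·15) = 11.892 mg/L
Dose 7 (305 mg at t=72 h): 305·exp(−0.03466·3) = 274.881 mg/L
C(75) = 33.075 + 13.519 + 85.378 + 109.997 + 105.919 + 11.892 + 274.881 = 634.660 mg/L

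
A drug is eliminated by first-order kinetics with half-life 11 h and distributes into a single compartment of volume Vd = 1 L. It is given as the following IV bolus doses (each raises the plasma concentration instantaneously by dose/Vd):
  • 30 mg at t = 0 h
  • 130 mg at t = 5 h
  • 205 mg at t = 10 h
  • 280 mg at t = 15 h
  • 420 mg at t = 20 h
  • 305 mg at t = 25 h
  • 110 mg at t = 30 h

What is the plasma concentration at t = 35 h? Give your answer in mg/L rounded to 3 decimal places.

k = ln 2 / 11 = 0.06301 per h
Dose 1 (30 mg at t=0 h): 30·exp(−0.06301·35) = 3.306 mg/L
Dose 2 (130 mg at t=5 h): 130·exp(−0.06301·30) = 19.631 mg/L
Dose 3 (205 mg at t=10 h): 205·exp(−0.06301·25) = 42.422 mg/L
Dose 4 (280 mg at t=15 h): 280·exp(−0.06301·20) = 79.402 mg/L
Dose 5 (420 mg at t=20 h): 420·exp(−0.06301·15) = 163.213 mg/L
Dose 6 (305 mg at t=25 h): 305·exp(−0.06301·10) = 162.419 mg/L
Dose 7 (110 mg at t=30 h): 110·exp(−0.06301·5) = 80.271 mg/L
C(35) = 3.306 + 19.631 + 42.422 + 79.402 + 163.213 + 162.419 + 80.271 = 550.664 mg/L

550.664 mg/L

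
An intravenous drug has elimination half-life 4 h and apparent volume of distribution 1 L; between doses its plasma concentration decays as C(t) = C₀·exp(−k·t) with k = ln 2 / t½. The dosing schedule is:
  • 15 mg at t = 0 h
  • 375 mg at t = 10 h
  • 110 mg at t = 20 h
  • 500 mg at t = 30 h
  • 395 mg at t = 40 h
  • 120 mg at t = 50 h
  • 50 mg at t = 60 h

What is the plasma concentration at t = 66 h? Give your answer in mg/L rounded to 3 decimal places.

30.579 mg/L

k = ln 2 / 4 = 0.17329 per h
Dose 1 (15 mg at t=0 h): 15·exp(−0.17329·66) = 0.000 mg/L
Dose 2 (375 mg at t=10 h): 375·exp(−0.17329·56) = 0.023 mg/L
Dose 3 (110 mg at t=20 h): 110·exp(−0.17329·46) = 0.038 mg/L
Dose 4 (500 mg at t=30 h): 500·exp(−0.17329·36) = 0.977 mg/L
Dose 5 (395 mg at t=40 h): 395·exp(−0.17329·26) = 4.364 mg/L
Dose 6 (120 mg at t=50 h): 120·exp(−0.17329·16) = 7.500 mg/L
Dose 7 (50 mg at t=60 h): 50·exp(−0.17329·6) = 17.678 mg/L
C(66) = 0.000 + 0.023 + 0.038 + 0.977 + 4.364 + 7.500 + 17.678 = 30.579 mg/L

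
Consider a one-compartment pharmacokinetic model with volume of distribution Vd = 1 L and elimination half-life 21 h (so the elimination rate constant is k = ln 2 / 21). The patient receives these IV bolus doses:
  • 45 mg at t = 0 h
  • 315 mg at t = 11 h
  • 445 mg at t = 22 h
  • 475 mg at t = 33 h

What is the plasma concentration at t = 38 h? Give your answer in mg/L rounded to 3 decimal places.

807.200 mg/L

k = ln 2 / 21 = 0.03301 per h
Dose 1 (45 mg at t=0 h): 45·exp(−0.03301·38) = 12.838 mg/L
Dose 2 (315 mg at t=11 h): 315·exp(−0.03301·27) = 129.203 mg/L
Dose 3 (445 mg at t=22 h): 445·exp(−0.03301·16) = 262.424 mg/L
Dose 4 (475 mg at t=33 h): 475·exp(−0.03301·5) = 402.735 mg/L
C(38) = 12.838 + 129.203 + 262.424 + 402.735 = 807.200 mg/L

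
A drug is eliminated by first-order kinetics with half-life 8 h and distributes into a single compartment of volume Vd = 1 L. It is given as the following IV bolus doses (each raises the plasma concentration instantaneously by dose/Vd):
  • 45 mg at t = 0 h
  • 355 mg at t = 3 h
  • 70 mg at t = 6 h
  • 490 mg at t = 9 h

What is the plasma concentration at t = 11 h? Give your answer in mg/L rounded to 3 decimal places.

652.278 mg/L

k = ln 2 / 8 = 0.08664 per h
Dose 1 (45 mg at t=0 h): 45·exp(−0.08664·11) = 17.350 mg/L
Dose 2 (355 mg at t=3 h): 355·exp(−0.08664·8) = 177.500 mg/L
Dose 3 (70 mg at t=6 h): 70·exp(−0.08664·5) = 45.389 mg/L
Dose 4 (490 mg at t=9 h): 490·exp(−0.08664·2) = 412.039 mg/L
C(11) = 17.350 + 177.500 + 45.389 + 412.039 = 652.278 mg/L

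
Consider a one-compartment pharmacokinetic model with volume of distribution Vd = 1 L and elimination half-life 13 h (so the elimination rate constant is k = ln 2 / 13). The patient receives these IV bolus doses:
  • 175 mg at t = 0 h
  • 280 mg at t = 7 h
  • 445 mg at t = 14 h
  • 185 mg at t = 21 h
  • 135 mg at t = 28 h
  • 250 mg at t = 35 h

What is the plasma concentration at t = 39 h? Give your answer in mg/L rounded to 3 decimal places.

537.985 mg/L

k = ln 2 / 13 = 0.05332 per h
Dose 1 (175 mg at t=0 h): 175·exp(−0.05332·39) = 21.875 mg/L
Dose 2 (280 mg at t=7 h): 280·exp(−0.05332·32) = 50.835 mg/L
Dose 3 (445 mg at t=14 h): 445·exp(−0.05332·25) = 117.343 mg/L
Dose 4 (185 mg at t=21 h): 185·exp(−0.05332·18) = 70.853 mg/L
Dose 5 (135 mg at t=28 h): 135·exp(−0.05332·11) = 75.096 mg/L
Dose 6 (250 mg at t=35 h): 250·exp(−0.05332·4) = 201.983 mg/L
C(39) = 21.875 + 50.835 + 117.343 + 70.853 + 75.096 + 201.983 = 537.985 mg/L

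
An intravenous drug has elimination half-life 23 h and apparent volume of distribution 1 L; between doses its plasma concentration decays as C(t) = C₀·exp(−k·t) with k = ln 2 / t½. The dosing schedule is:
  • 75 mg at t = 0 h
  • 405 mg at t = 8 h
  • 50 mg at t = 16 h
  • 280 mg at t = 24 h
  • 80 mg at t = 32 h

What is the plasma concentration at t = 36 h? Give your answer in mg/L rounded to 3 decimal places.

492.828 mg/L

k = ln 2 / 23 = 0.03014 per h
Dose 1 (75 mg at t=0 h): 75·exp(−0.03014·36) = 25.345 mg/L
Dose 2 (405 mg at t=8 h): 405·exp(−0.03014·28) = 174.174 mg/L
Dose 3 (50 mg at t=16 h): 50·exp(−0.03014·20) = 27.366 mg/L
Dose 4 (280 mg at t=24 h): 280·exp(−0.03014·12) = 195.029 mg/L
Dose 5 (80 mg at t=32 h): 80·exp(−0.03014·4) = 70.915 mg/L
C(36) = 25.345 + 174.174 + 27.366 + 195.029 + 70.915 = 492.828 mg/L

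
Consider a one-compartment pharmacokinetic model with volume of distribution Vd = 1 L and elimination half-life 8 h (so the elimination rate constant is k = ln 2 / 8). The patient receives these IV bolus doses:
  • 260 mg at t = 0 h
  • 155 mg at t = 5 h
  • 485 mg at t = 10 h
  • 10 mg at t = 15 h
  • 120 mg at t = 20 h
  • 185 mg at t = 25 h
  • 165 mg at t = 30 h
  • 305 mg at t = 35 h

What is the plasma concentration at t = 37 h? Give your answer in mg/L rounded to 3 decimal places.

507.817 mg/L

k = ln 2 / 8 = 0.08664 per h
Dose 1 (260 mg at t=0 h): 260·exp(−0.08664·37) = 10.537 mg/L
Dose 2 (155 mg at t=5 h): 155·exp(−0.08664·32) = 9.688 mg/L
Dose 3 (485 mg at t=10 h): 485·exp(−0.08664·27) = 46.748 mg/L
Dose 4 (10 mg at t=15 h): 10·exp(−0.08664·22) = 1.487 mg/L
Dose 5 (120 mg at t=20 h): 120·exp(−0.08664·17) = 27.510 mg/L
Dose 6 (185 mg at t=25 h): 185·exp(−0.08664·12) = 65.407 mg/L
Dose 7 (165 mg at t=30 h): 165·exp(−0.08664·7) = 89.967 mg/L
Dose 8 (305 mg at t=35 h): 305·exp(−0.08664·2) = 256.473 mg/L
C(37) = 10.537 + 9.688 + 46.748 + 1.487 + 27.510 + 65.407 + 89.967 + 256.473 = 507.817 mg/L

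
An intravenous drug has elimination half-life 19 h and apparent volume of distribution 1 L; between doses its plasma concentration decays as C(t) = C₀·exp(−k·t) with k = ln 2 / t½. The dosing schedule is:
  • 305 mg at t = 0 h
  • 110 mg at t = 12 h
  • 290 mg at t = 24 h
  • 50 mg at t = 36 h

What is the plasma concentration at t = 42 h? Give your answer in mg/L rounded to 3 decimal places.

293.275 mg/L

k = ln 2 / 19 = 0.03648 per h
Dose 1 (305 mg at t=0 h): 305·exp(−0.03648·42) = 65.897 mg/L
Dose 2 (110 mg at t=12 h): 110·exp(−0.03648·30) = 36.820 mg/L
Dose 3 (290 mg at t=24 h): 290·exp(−0.03648·18) = 150.387 mg/L
Dose 4 (50 mg at t=36 h): 50·exp(−0.03648·6) = 40.171 mg/L
C(42) = 65.897 + 36.820 + 150.387 + 40.171 = 293.275 mg/L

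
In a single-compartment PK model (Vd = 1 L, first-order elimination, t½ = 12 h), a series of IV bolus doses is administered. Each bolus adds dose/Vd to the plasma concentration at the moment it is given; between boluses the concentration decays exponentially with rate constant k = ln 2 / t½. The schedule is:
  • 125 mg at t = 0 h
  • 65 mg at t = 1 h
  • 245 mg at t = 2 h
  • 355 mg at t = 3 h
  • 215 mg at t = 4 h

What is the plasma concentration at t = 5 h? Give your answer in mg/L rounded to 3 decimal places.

k = ln 2 / 12 = 0.05776 per h
Dose 1 (125 mg at t=0 h): 125·exp(−0.05776·5) = 93.644 mg/L
Dose 2 (65 mg at t=1 h): 65·exp(−0.05776·4) = 51.591 mg/L
Dose 3 (245 mg at t=2 h): 245·exp(−0.05776·3) = 206.020 mg/L
Dose 4 (355 mg at t=3 h): 355·exp(−0.05776·2) = 316.269 mg/L
Dose 5 (215 mg at t=4 h): 215·exp(−0.05776·1) = 202.933 mg/L
C(5) = 93.644 + 51.591 + 206.020 + 316.269 + 202.933 = 870.456 mg/L

870.456 mg/L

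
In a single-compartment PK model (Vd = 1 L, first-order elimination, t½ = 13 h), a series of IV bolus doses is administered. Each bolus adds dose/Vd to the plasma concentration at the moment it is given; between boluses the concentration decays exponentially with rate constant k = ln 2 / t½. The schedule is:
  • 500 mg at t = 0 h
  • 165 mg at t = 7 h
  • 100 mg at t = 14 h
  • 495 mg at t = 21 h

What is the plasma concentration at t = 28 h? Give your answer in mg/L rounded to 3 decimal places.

k = ln 2 / 13 = 0.05332 per h
Dose 1 (500 mg at t=0 h): 500·exp(−0.05332·28) = 112.356 mg/L
Dose 2 (165 mg at t=7 h): 165·exp(−0.05332·21) = 53.852 mg/L
Dose 3 (100 mg at t=14 h): 100·exp(−0.05332·14) = 47.404 mg/L
Dose 4 (495 mg at t=21 h): 495·exp(−0.05332·7) = 340.810 mg/L
C(28) = 112.356 + 53.852 + 47.404 + 340.810 = 554.422 mg/L

554.422 mg/L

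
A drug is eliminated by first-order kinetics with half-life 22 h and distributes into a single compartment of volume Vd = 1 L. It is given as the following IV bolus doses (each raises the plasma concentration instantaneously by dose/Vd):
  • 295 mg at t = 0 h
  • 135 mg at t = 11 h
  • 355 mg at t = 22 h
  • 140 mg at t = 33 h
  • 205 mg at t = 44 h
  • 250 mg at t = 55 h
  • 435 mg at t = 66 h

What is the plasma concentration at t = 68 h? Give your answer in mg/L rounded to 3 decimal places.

857.492 mg/L

k = ln 2 / 22 = 0.03151 per h
Dose 1 (295 mg at t=0 h): 295·exp(−0.03151·68) = 34.623 mg/L
Dose 2 (135 mg at t=11 h): 135·exp(−0.03151·57) = 22.407 mg/L
Dose 3 (355 mg at t=22 h): 355·exp(−0.03151·46) = 83.330 mg/L
Dose 4 (140 mg at t=33 h): 140·exp(−0.03151·35) = 46.475 mg/L
Dose 5 (205 mg at t=44 h): 205·exp(−0.03151·24) = 96.240 mg/L
Dose 6 (250 mg at t=55 h): 250·exp(−0.03151·13) = 165.981 mg/L
Dose 7 (435 mg at t=66 h): 435·exp(−0.03151·2) = 408.435 mg/L
C(68) = 34.623 + 22.407 + 83.330 + 46.475 + 96.240 + 165.981 + 408.435 = 857.492 mg/L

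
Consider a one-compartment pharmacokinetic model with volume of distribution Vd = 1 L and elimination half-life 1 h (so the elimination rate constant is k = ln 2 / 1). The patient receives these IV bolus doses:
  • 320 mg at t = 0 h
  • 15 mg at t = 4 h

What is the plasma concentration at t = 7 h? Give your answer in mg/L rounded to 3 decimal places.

4.375 mg/L

k = ln 2 / 1 = 0.69315 per h
Dose 1 (320 mg at t=0 h): 320·exp(−0.69315·7) = 2.500 mg/L
Dose 2 (15 mg at t=4 h): 15·exp(−0.69315·3) = 1.875 mg/L
C(7) = 2.500 + 1.875 = 4.375 mg/L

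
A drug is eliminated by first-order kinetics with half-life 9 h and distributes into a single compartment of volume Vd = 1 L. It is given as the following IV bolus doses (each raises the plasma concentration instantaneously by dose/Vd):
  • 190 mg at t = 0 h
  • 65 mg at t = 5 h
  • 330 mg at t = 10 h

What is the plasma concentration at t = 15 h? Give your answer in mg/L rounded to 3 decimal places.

314.468 mg/L

k = ln 2 / 9 = 0.07702 per h
Dose 1 (190 mg at t=0 h): 190·exp(−0.07702·15) = 59.846 mg/L
Dose 2 (65 mg at t=5 h): 65·exp(−0.07702·10) = 30.091 mg/L
Dose 3 (330 mg at t=10 h): 330·exp(−0.07702·5) = 224.530 mg/L
C(15) = 59.846 + 30.091 + 224.530 = 314.468 mg/L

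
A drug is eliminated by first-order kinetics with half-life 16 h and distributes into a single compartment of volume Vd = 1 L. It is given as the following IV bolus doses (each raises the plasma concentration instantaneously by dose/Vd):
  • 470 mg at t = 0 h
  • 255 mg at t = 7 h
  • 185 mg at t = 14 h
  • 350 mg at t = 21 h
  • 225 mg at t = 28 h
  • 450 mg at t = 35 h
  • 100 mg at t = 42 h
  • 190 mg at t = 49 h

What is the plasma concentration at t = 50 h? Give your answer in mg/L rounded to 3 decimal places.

806.360 mg/L

k = ln 2 / 16 = 0.04332 per h
Dose 1 (470 mg at t=0 h): 470·exp(−0.04332·50) = 53.874 mg/L
Dose 2 (255 mg at t=7 h): 255·exp(−0.04332·43) = 39.584 mg/L
Dose 3 (185 mg at t=14 h): 185·exp(−0.04332·36) = 38.891 mg/L
Dose 4 (350 mg at t=21 h): 350·exp(−0.04332·29) = 99.644 mg/L
Dose 5 (225 mg at t=28 h): 225·exp(−0.04332·22) = 86.749 mg/L
Dose 6 (450 mg at t=35 h): 450·exp(−0.04332·15) = 234.962 mg/L
Dose 7 (100 mg at t=42 h): 100·exp(−0.04332·8) = 70.711 mg/L
Dose 8 (190 mg at t=49 h): 190·exp(−0.04332·1) = 181.945 mg/L
C(50) = 53.874 + 39.584 + 38.891 + 99.644 + 86.749 + 234.962 + 70.711 + 181.945 = 806.360 mg/L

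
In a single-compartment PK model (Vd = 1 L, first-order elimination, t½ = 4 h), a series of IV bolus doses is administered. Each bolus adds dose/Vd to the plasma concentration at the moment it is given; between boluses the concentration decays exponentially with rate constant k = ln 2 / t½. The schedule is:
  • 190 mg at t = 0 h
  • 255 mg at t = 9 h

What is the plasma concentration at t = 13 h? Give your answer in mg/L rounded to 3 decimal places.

k = ln 2 / 4 = 0.17329 per h
Dose 1 (190 mg at t=0 h): 190·exp(−0.17329·13) = 19.971 mg/L
Dose 2 (255 mg at t=9 h): 255·exp(−0.17329·4) = 127.500 mg/L
C(13) = 19.971 + 127.500 = 147.471 mg/L

147.471 mg/L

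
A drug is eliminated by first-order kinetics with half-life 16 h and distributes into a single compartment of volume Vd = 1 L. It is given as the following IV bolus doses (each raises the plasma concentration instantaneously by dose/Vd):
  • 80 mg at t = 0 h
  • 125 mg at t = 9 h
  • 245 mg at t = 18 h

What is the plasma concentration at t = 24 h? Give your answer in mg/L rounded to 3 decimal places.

282.472 mg/L

k = ln 2 / 16 = 0.04332 per h
Dose 1 (80 mg at t=0 h): 80·exp(−0.04332·24) = 28.284 mg/L
Dose 2 (125 mg at t=9 h): 125·exp(−0.04332·15) = 65.267 mg/L
Dose 3 (245 mg at t=18 h): 245·exp(−0.04332·6) = 188.921 mg/L
C(24) = 28.284 + 65.267 + 188.921 = 282.472 mg/L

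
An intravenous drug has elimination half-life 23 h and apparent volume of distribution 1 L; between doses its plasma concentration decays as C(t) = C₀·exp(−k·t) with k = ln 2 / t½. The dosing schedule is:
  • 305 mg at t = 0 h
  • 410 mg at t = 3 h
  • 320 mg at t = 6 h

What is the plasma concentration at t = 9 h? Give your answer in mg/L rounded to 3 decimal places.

k = ln 2 / 23 = 0.03014 per h
Dose 1 (305 mg at t=0 h): 305·exp(−0.03014·9) = 232.544 mg/L
Dose 2 (410 mg at t=3 h): 410·exp(−0.03014·6) = 342.180 mg/L
Dose 3 (320 mg at t=6 h): 320·exp(−0.03014·3) = 292.338 mg/L
C(9) = 232.544 + 342.180 + 292.338 = 867.062 mg/L

867.062 mg/L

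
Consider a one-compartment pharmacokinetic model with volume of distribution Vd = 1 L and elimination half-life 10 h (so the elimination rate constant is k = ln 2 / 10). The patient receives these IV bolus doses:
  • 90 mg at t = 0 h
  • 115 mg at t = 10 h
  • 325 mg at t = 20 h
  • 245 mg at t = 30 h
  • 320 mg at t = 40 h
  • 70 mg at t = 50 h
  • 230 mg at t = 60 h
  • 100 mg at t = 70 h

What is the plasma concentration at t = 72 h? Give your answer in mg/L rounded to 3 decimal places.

261.573 mg/L

k = ln 2 / 10 = 0.06931 per h
Dose 1 (90 mg at t=0 h): 90·exp(−0.06931·72) = 0.612 mg/L
Dose 2 (115 mg at t=10 h): 115·exp(−0.06931·62) = 1.564 mg/L
Dose 3 (325 mg at t=20 h): 325·exp(−0.06931·52) = 8.842 mg/L
Dose 4 (245 mg at t=30 h): 245·exp(−0.06931·42) = 13.330 mg/L
Dose 5 (320 mg at t=40 h): 320·exp(−0.06931·32) = 34.822 mg/L
Dose 6 (70 mg at t=50 h): 70·exp(−0.06931·22) = 15.235 mg/L
Dose 7 (230 mg at t=60 h): 230·exp(−0.06931·12) = 100.113 mg/L
Dose 8 (100 mg at t=70 h): 100·exp(−0.06931·2) = 87.055 mg/L
C(72) = 0.612 + 1.564 + 8.842 + 13.330 + 34.822 + 15.235 + 100.113 + 87.055 = 261.573 mg/L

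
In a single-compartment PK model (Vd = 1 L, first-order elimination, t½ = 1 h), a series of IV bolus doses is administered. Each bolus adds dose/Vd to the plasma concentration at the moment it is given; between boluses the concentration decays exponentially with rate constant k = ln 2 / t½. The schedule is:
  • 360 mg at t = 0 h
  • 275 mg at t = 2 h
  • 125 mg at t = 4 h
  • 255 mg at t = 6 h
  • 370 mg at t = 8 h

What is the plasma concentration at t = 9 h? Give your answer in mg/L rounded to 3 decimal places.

k = ln 2 / 1 = 0.69315 per h
Dose 1 (360 mg at t=0 h): 360·exp(−0.69315·9) = 0.703 mg/L
Dose 2 (275 mg at t=2 h): 275·exp(−0.69315·7) = 2.148 mg/L
Dose 3 (125 mg at t=4 h): 125·exp(−0.69315·5) = 3.906 mg/L
Dose 4 (255 mg at t=6 h): 255·exp(−0.69315·3) = 31.875 mg/L
Dose 5 (370 mg at t=8 h): 370·exp(−0.69315·1) = 185.000 mg/L
C(9) = 0.703 + 2.148 + 3.906 + 31.875 + 185.000 = 223.633 mg/L

223.633 mg/L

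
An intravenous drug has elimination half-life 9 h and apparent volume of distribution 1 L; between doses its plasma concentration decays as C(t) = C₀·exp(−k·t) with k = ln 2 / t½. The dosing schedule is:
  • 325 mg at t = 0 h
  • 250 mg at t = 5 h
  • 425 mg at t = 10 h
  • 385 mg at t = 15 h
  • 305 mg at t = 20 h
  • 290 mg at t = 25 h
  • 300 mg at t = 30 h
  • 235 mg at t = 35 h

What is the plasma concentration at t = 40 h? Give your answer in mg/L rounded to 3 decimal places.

k = ln 2 / 9 = 0.07702 per h
Dose 1 (325 mg at t=0 h): 325·exp(−0.07702·40) = 14.927 mg/L
Dose 2 (250 mg at t=5 h): 250·exp(−0.07702·35) = 16.876 mg/L
Dose 3 (425 mg at t=10 h): 425·exp(−0.07702·30) = 42.165 mg/L
Dose 4 (385 mg at t=15 h): 385·exp(−0.07702·25) = 56.139 mg/L
Dose 5 (305 mg at t=20 h): 305·exp(−0.07702·20) = 65.365 mg/L
Dose 6 (290 mg at t=25 h): 290·exp(−0.07702·15) = 91.344 mg/L
Dose 7 (300 mg at t=30 h): 300·exp(−0.07702·10) = 138.881 mg/L
Dose 8 (235 mg at t=35 h): 235·exp(−0.07702·5) = 159.893 mg/L
C(40) = 14.927 + 16.876 + 42.165 + 56.139 + 65.365 + 91.344 + 138.881 + 159.893 = 585.591 mg/L

585.591 mg/L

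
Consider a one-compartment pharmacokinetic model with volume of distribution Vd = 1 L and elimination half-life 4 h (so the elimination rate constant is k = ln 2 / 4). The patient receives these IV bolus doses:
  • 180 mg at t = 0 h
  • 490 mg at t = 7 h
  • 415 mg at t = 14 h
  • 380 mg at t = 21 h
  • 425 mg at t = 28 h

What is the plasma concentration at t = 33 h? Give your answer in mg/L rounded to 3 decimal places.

247.618 mg/L

k = ln 2 / 4 = 0.17329 per h
Dose 1 (180 mg at t=0 h): 180·exp(−0.17329·33) = 0.591 mg/L
Dose 2 (490 mg at t=7 h): 490·exp(−0.17329·26) = 5.414 mg/L
Dose 3 (415 mg at t=14 h): 415·exp(−0.17329·19) = 15.423 mg/L
Dose 4 (380 mg at t=21 h): 380·exp(−0.17329·12) = 47.500 mg/L
Dose 5 (425 mg at t=28 h): 425·exp(−0.17329·5) = 178.690 mg/L
C(33) = 0.591 + 5.414 + 15.423 + 47.500 + 178.690 = 247.618 mg/L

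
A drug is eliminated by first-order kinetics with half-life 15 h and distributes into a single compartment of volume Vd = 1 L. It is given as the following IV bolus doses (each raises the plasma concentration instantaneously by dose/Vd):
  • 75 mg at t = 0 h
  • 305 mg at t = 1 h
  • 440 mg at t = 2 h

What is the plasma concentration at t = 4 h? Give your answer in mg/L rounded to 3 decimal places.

729.019 mg/L

k = ln 2 / 15 = 0.04621 per h
Dose 1 (75 mg at t=0 h): 75·exp(−0.04621·4) = 62.343 mg/L
Dose 2 (305 mg at t=1 h): 305·exp(−0.04621·3) = 265.518 mg/L
Dose 3 (440 mg at t=2 h): 440·exp(−0.04621·2) = 401.158 mg/L
C(4) = 62.343 + 265.518 + 401.158 = 729.019 mg/L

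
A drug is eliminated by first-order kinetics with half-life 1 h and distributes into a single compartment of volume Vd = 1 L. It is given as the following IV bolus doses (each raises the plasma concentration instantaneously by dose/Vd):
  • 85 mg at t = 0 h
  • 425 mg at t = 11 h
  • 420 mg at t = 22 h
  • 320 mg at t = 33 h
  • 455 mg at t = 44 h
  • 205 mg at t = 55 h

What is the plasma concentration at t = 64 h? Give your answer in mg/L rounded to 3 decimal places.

0.401 mg/L

k = ln 2 / 1 = 0.69315 per h
Dose 1 (85 mg at t=0 h): 85·exp(−0.69315·64) = 0.000 mg/L
Dose 2 (425 mg at t=11 h): 425·exp(−0.69315·53) = 0.000 mg/L
Dose 3 (420 mg at t=22 h): 420·exp(−0.69315·42) = 0.000 mg/L
Dose 4 (320 mg at t=33 h): 320·exp(−0.69315·31) = 0.000 mg/L
Dose 5 (455 mg at t=44 h): 455·exp(−0.69315·20) = 0.000 mg/L
Dose 6 (205 mg at t=55 h): 205·exp(−0.69315·9) = 0.400 mg/L
C(64) = 0.000 + 0.000 + 0.000 + 0.000 + 0.000 + 0.400 = 0.401 mg/L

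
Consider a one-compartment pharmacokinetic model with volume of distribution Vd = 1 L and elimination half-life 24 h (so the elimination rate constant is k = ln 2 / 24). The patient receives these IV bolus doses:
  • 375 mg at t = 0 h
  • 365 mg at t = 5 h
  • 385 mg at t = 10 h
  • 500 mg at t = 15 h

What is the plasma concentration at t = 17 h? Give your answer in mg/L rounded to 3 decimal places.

k = ln 2 / 24 = 0.02888 per h
Dose 1 (375 mg at t=0 h): 375·exp(−0.02888·17) = 229.510 mg/L
Dose 2 (365 mg at t=5 h): 365·exp(−0.02888·12) = 258.094 mg/L
Dose 3 (385 mg at t=10 h): 385·exp(−0.02888·7) = 314.529 mg/L
Dose 4 (500 mg at t=15 h): 500·exp(−0.02888·2) = 471.937 mg/L
C(17) = 229.510 + 258.094 + 314.529 + 471.937 = 1274.070 mg/L

1274.070 mg/L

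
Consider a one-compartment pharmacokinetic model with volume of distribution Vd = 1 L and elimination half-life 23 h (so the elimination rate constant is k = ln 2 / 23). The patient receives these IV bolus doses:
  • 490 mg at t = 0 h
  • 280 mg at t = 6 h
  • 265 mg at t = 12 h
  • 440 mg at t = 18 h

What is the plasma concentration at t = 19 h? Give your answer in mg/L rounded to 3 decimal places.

1107.164 mg/L

k = ln 2 / 23 = 0.03014 per h
Dose 1 (490 mg at t=0 h): 490·exp(−0.03014·19) = 276.388 mg/L
Dose 2 (280 mg at t=6 h): 280·exp(−0.03014·13) = 189.239 mg/L
Dose 3 (265 mg at t=12 h): 265·exp(−0.03014·7) = 214.599 mg/L
Dose 4 (440 mg at t=18 h): 440·exp(−0.03014·1) = 426.938 mg/L
C(19) = 276.388 + 189.239 + 214.599 + 426.938 = 1107.164 mg/L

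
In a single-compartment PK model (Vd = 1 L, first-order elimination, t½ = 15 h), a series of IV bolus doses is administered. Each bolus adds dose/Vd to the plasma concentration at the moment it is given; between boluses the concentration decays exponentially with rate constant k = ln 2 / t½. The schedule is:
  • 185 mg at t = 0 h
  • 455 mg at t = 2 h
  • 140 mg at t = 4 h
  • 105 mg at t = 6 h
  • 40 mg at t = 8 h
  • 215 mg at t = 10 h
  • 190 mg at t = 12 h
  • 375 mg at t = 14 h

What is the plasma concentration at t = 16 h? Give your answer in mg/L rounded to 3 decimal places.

1163.546 mg/L

k = ln 2 / 15 = 0.04621 per h
Dose 1 (185 mg at t=0 h): 185·exp(−0.04621·16) = 88.323 mg/L
Dose 2 (455 mg at t=2 h): 455·exp(−0.04621·14) = 238.259 mg/L
Dose 3 (140 mg at t=4 h): 140·exp(−0.04621·12) = 80.409 mg/L
Dose 4 (105 mg at t=6 h): 105·exp(−0.04621·10) = 66.146 mg/L
Dose 5 (40 mg at t=8 h): 40·exp(−0.04621·8) = 27.638 mg/L
Dose 6 (215 mg at t=10 h): 215·exp(−0.04621·6) = 162.940 mg/L
Dose 7 (190 mg at t=12 h): 190·exp(−0.04621·4) = 157.935 mg/L
Dose 8 (375 mg at t=14 h): 375·exp(−0.04621·2) = 341.896 mg/L
C(16) = 88.323 + 238.259 + 80.409 + 66.146 + 27.638 + 162.940 + 157.935 + 341.896 = 1163.546 mg/L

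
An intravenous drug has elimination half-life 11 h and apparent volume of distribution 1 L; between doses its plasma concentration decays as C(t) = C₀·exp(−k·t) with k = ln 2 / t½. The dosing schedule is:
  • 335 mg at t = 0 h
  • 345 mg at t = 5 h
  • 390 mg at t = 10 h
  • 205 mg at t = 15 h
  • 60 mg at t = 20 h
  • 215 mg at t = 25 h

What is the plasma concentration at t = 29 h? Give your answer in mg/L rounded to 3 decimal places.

k = ln 2 / 11 = 0.06301 per h
Dose 1 (335 mg at t=0 h): 335·exp(−0.06301·29) = 53.879 mg/L
Dose 2 (345 mg at t=5 h): 345·exp(−0.06301·24) = 76.037 mg/L
Dose 3 (390 mg at t=10 h): 390·exp(−0.06301·19) = 117.789 mg/L
Dose 4 (205 mg at t=15 h): 205·exp(−0.06301·14) = 84.845 mg/L
Dose 5 (60 mg at t=20 h): 60·exp(−0.06301·9) = 34.029 mg/L
Dose 6 (215 mg at t=25 h): 215·exp(−0.06301·4) = 167.099 mg/L
C(29) = 53.879 + 76.037 + 117.789 + 84.845 + 34.029 + 167.099 = 533.678 mg/L

533.678 mg/L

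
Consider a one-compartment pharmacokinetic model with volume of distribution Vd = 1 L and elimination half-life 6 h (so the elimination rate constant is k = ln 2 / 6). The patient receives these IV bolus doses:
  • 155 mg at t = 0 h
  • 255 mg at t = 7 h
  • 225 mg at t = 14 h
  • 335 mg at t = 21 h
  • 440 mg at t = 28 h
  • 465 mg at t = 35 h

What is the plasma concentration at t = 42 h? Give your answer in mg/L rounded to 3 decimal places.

k = ln 2 / 6 = 0.11552 per h
Dose 1 (155 mg at t=0 h): 155·exp(−0.11552·42) = 1.211 mg/L
Dose 2 (255 mg at t=7 h): 255·exp(−0.11552·35) = 4.472 mg/L
Dose 3 (225 mg at t=14 h): 225·exp(−0.11552·28) = 8.859 mg/L
Dose 4 (335 mg at t=21 h): 335·exp(−0.11552·21) = 29.610 mg/L
Dose 5 (440 mg at t=28 h): 440·exp(−0.11552·14) = 87.307 mg/L
Dose 6 (465 mg at t=35 h): 465·exp(−0.11552·7) = 207.134 mg/L
C(42) = 1.211 + 4.472 + 8.859 + 29.610 + 87.307 + 207.134 = 338.593 mg/L

338.593 mg/L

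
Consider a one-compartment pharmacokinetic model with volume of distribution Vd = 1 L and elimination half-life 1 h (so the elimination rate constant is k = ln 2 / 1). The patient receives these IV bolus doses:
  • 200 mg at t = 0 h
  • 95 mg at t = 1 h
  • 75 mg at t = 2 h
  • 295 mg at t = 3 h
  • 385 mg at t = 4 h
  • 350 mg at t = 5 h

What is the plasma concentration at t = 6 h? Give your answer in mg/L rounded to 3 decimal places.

k = ln 2 / 1 = 0.69315 per h
Dose 1 (200 mg at t=0 h): 200·exp(−0.69315·6) = 3.125 mg/L
Dose 2 (95 mg at t=1 h): 95·exp(−0.69315·5) = 2.969 mg/L
Dose 3 (75 mg at t=2 h): 75·exp(−0.69315·4) = 4.688 mg/L
Dose 4 (295 mg at t=3 h): 295·exp(−0.69315·3) = 36.875 mg/L
Dose 5 (385 mg at t=4 h): 385·exp(−0.69315·2) = 96.250 mg/L
Dose 6 (350 mg at t=5 h): 350·exp(−0.69315·1) = 175.000 mg/L
C(6) = 3.125 + 2.969 + 4.688 + 36.875 + 96.250 + 175.000 = 318.906 mg/L

318.906 mg/L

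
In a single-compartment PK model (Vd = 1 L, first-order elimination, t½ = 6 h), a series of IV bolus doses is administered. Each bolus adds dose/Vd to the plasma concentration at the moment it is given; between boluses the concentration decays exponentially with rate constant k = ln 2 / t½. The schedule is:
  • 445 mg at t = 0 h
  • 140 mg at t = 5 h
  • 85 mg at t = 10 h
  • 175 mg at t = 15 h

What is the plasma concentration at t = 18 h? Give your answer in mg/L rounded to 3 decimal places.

244.282 mg/L

k = ln 2 / 6 = 0.11552 per h
Dose 1 (445 mg at t=0 h): 445·exp(−0.11552·18) = 55.625 mg/L
Dose 2 (140 mg at t=5 h): 140·exp(−0.11552·13) = 31.181 mg/L
Dose 3 (85 mg at t=10 h): 85·exp(−0.11552·8) = 33.732 mg/L
Dose 4 (175 mg at t=15 h): 175·exp(−0.11552·3) = 123.744 mg/L
C(18) = 55.625 + 31.181 + 33.732 + 123.744 = 244.282 mg/L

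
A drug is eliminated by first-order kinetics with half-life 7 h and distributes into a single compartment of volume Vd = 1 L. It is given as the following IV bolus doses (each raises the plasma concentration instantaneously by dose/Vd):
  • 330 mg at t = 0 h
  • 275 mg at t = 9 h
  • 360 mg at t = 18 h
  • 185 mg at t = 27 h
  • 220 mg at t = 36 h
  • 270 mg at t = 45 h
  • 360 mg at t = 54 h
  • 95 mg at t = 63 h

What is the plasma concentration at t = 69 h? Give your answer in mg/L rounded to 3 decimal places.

k = ln 2 / 7 = 0.09902 per h
Dose 1 (330 mg at t=0 h): 330·exp(−0.09902·69) = 0.356 mg/L
Dose 2 (275 mg at t=9 h): 275·exp(−0.09902·60) = 0.723 mg/L
Dose 3 (360 mg at t=18 h): 360·exp(−0.09902·51) = 2.307 mg/L
Dose 4 (185 mg at t=27 h): 185·exp(−0.09902·42) = 2.891 mg/L
Dose 5 (220 mg at t=36 h): 220·exp(−0.09902·33) = 8.381 mg/L
Dose 6 (270 mg at t=45 h): 270·exp(−0.09902·24) = 25.076 mg/L
Dose 7 (360 mg at t=54 h): 360·exp(−0.09902·15) = 81.515 mg/L
Dose 8 (95 mg at t=63 h): 95·exp(−0.09902·6) = 52.444 mg/L
C(69) = 0.356 + 0.723 + 2.307 + 2.891 + 8.381 + 25.076 + 81.515 + 52.444 = 173.693 mg/L

173.693 mg/L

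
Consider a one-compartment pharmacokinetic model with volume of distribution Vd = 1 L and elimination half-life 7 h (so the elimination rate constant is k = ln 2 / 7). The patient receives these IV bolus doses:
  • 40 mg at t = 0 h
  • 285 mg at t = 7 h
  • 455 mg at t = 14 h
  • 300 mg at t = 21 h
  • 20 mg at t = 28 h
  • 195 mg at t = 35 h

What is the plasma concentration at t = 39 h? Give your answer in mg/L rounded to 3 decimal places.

239.528 mg/L

k = ln 2 / 7 = 0.09902 per h
Dose 1 (40 mg at t=0 h): 40·exp(−0.09902·39) = 0.841 mg/L
Dose 2 (285 mg at t=7 h): 285·exp(−0.09902·32) = 11.987 mg/L
Dose 3 (455 mg at t=14 h): 455·exp(−0.09902·25) = 38.274 mg/L
Dose 4 (300 mg at t=21 h): 300·exp(−0.09902·18) = 50.471 mg/L
Dose 5 (20 mg at t=28 h): 20·exp(−0.09902·11) = 6.730 mg/L
Dose 6 (195 mg at t=35 h): 195·exp(−0.09902·4) = 131.225 mg/L
C(39) = 0.841 + 11.987 + 38.274 + 50.471 + 6.730 + 131.225 = 239.528 mg/L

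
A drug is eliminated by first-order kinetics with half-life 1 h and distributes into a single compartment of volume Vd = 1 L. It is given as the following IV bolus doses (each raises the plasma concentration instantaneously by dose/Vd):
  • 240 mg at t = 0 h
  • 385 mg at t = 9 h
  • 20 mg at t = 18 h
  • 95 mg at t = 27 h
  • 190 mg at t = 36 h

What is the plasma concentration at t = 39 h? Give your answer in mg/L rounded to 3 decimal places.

23.773 mg/L

k = ln 2 / 1 = 0.69315 per h
Dose 1 (240 mg at t=0 h): 240·exp(−0.69315·39) = 0.000 mg/L
Dose 2 (385 mg at t=9 h): 385·exp(−0.69315·30) = 0.000 mg/L
Dose 3 (20 mg at t=18 h): 20·exp(−0.69315·21) = 0.000 mg/L
Dose 4 (95 mg at t=27 h): 95·exp(−0.69315·12) = 0.023 mg/L
Dose 5 (190 mg at t=36 h): 190·exp(−0.69315·3) = 23.750 mg/L
C(39) = 0.000 + 0.000 + 0.000 + 0.023 + 23.750 = 23.773 mg/L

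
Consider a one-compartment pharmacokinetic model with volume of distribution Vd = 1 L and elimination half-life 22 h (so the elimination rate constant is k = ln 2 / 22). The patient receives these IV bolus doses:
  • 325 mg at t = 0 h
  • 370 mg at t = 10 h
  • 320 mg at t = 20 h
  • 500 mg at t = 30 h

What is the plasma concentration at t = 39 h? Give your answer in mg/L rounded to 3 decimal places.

795.908 mg/L

k = ln 2 / 22 = 0.03151 per h
Dose 1 (325 mg at t=0 h): 325·exp(−0.03151·39) = 95.113 mg/L
Dose 2 (370 mg at t=10 h): 370·exp(−0.03151·29) = 148.385 mg/L
Dose 3 (320 mg at t=20 h): 320·exp(−0.03151·19) = 175.861 mg/L
Dose 4 (500 mg at t=30 h): 500·exp(−0.03151·9) = 376.549 mg/L
C(39) = 95.113 + 148.385 + 175.861 + 376.549 = 795.908 mg/L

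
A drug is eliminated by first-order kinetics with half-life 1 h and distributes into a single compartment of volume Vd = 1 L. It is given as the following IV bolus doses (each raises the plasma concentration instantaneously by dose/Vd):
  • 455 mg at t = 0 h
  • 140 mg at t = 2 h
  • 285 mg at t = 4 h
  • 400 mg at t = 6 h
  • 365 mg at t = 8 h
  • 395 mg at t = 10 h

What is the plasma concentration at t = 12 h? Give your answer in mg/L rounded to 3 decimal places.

k = ln 2 / 1 = 0.69315 per h
Dose 1 (455 mg at t=0 h): 455·exp(−0.69315·12) = 0.111 mg/L
Dose 2 (140 mg at t=2 h): 140·exp(−0.69315·10) = 0.137 mg/L
Dose 3 (285 mg at t=4 h): 285·exp(−0.69315·8) = 1.113 mg/L
Dose 4 (400 mg at t=6 h): 400·exp(−0.69315·6) = 6.250 mg/L
Dose 5 (365 mg at t=8 h): 365·exp(−0.69315·4) = 22.812 mg/L
Dose 6 (395 mg at t=10 h): 395·exp(−0.69315·2) = 98.750 mg/L
C(12) = 0.111 + 0.137 + 1.113 + 6.250 + 22.812 + 98.750 = 129.174 mg/L

129.174 mg/L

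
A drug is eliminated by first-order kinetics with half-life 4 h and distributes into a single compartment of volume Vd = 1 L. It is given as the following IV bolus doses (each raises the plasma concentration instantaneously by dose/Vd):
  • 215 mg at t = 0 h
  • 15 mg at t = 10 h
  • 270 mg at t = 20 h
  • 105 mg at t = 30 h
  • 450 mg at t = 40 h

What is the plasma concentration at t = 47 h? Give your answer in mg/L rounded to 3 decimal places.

141.900 mg/L

k = ln 2 / 4 = 0.17329 per h
Dose 1 (215 mg at t=0 h): 215·exp(−0.17329·47) = 0.062 mg/L
Dose 2 (15 mg at t=10 h): 15·exp(−0.17329·37) = 0.025 mg/L
Dose 3 (270 mg at t=20 h): 270·exp(−0.17329·27) = 2.508 mg/L
Dose 4 (105 mg at t=30 h): 105·exp(−0.17329·17) = 5.518 mg/L
Dose 5 (450 mg at t=40 h): 450·exp(−0.17329·7) = 133.786 mg/L
C(47) = 0.062 + 0.025 + 2.508 + 5.518 + 133.786 = 141.900 mg/L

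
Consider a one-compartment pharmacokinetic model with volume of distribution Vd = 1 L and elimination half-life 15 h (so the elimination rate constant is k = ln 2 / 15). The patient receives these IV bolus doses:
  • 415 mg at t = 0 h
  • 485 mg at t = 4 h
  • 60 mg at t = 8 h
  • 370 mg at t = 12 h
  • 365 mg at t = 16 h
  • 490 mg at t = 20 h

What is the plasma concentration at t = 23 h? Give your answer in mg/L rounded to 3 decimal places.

k = ln 2 / 15 = 0.04621 per h
Dose 1 (415 mg at t=0 h): 415·exp(−0.04621·23) = 143.373 mg/L
Dose 2 (485 mg at t=4 h): 485·exp(−0.04621·19) = 201.575 mg/L
Dose 3 (60 mg at t=8 h): 60·exp(−0.04621·15) = 30.000 mg/L
Dose 4 (370 mg at t=12 h): 370·exp(−0.04621·11) = 222.560 mg/L
Dose 5 (365 mg at t=16 h): 365·exp(−0.04621·7) = 264.127 mg/L
Dose 6 (490 mg at t=20 h): 490·exp(−0.04621·3) = 426.570 mg/L
C(23) = 143.373 + 201.575 + 30.000 + 222.560 + 264.127 + 426.570 = 1288.205 mg/L

1288.205 mg/L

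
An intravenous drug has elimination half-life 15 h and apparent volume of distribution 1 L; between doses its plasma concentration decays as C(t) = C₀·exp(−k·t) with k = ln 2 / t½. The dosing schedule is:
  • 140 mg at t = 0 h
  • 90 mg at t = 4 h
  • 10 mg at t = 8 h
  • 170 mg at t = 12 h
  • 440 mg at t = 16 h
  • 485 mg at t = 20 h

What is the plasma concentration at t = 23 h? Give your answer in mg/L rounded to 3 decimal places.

933.646 mg/L

k = ln 2 / 15 = 0.04621 per h
Dose 1 (140 mg at t=0 h): 140·exp(−0.04621·23) = 48.367 mg/L
Dose 2 (90 mg at t=4 h): 90·exp(−0.04621·19) = 37.406 mg/L
Dose 3 (10 mg at t=8 h): 10·exp(−0.04621·15) = 5.000 mg/L
Dose 4 (170 mg at t=12 h): 170·exp(−0.04621·11) = 102.257 mg/L
Dose 5 (440 mg at t=16 h): 440·exp(−0.04621·7) = 318.399 mg/L
Dose 6 (485 mg at t=20 h): 485·exp(−0.04621·3) = 422.217 mg/L
C(23) = 48.367 + 37.406 + 5.000 + 102.257 + 318.399 + 422.217 = 933.646 mg/L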